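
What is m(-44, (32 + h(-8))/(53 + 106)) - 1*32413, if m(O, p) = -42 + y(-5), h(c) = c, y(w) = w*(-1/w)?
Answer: -32456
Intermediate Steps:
y(w) = -1
m(O, p) = -43 (m(O, p) = -42 - 1 = -43)
m(-44, (32 + h(-8))/(53 + 106)) - 1*32413 = -43 - 1*32413 = -43 - 32413 = -32456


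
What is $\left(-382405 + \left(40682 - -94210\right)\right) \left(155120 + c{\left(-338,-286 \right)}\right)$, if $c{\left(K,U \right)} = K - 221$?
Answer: $-38255856793$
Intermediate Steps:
$c{\left(K,U \right)} = -221 + K$
$\left(-382405 + \left(40682 - -94210\right)\right) \left(155120 + c{\left(-338,-286 \right)}\right) = \left(-382405 + \left(40682 - -94210\right)\right) \left(155120 - 559\right) = \left(-382405 + \left(40682 + 94210\right)\right) \left(155120 - 559\right) = \left(-382405 + 134892\right) 154561 = \left(-247513\right) 154561 = -38255856793$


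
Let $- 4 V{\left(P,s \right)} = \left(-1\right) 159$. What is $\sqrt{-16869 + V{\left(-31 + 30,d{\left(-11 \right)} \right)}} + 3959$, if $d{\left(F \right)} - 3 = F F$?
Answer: $3959 + \frac{i \sqrt{67317}}{2} \approx 3959.0 + 129.73 i$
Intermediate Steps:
$d{\left(F \right)} = 3 + F^{2}$ ($d{\left(F \right)} = 3 + F F = 3 + F^{2}$)
$V{\left(P,s \right)} = \frac{159}{4}$ ($V{\left(P,s \right)} = - \frac{\left(-1\right) 159}{4} = \left(- \frac{1}{4}\right) \left(-159\right) = \frac{159}{4}$)
$\sqrt{-16869 + V{\left(-31 + 30,d{\left(-11 \right)} \right)}} + 3959 = \sqrt{-16869 + \frac{159}{4}} + 3959 = \sqrt{- \frac{67317}{4}} + 3959 = \frac{i \sqrt{67317}}{2} + 3959 = 3959 + \frac{i \sqrt{67317}}{2}$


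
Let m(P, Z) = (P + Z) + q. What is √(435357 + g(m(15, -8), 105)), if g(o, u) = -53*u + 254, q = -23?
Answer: √430046 ≈ 655.78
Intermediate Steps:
m(P, Z) = -23 + P + Z (m(P, Z) = (P + Z) - 23 = -23 + P + Z)
g(o, u) = 254 - 53*u
√(435357 + g(m(15, -8), 105)) = √(435357 + (254 - 53*105)) = √(435357 + (254 - 5565)) = √(435357 - 5311) = √430046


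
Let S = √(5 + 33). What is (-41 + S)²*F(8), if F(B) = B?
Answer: 13752 - 656*√38 ≈ 9708.1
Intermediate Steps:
S = √38 ≈ 6.1644
(-41 + S)²*F(8) = (-41 + √38)²*8 = 8*(-41 + √38)²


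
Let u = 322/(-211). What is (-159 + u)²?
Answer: 1147244641/44521 ≈ 25769.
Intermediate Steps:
u = -322/211 (u = 322*(-1/211) = -322/211 ≈ -1.5261)
(-159 + u)² = (-159 - 322/211)² = (-33871/211)² = 1147244641/44521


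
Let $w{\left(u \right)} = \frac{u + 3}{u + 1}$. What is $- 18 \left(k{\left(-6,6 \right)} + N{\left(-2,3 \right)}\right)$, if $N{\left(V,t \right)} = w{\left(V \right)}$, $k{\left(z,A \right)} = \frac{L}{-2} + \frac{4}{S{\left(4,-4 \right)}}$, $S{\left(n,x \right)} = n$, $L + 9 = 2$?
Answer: $-63$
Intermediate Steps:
$L = -7$ ($L = -9 + 2 = -7$)
$w{\left(u \right)} = \frac{3 + u}{1 + u}$
$k{\left(z,A \right)} = \frac{9}{2}$ ($k{\left(z,A \right)} = - \frac{7}{-2} + \frac{4}{4} = \left(-7\right) \left(- \frac{1}{2}\right) + 4 \cdot \frac{1}{4} = \frac{7}{2} + 1 = \frac{9}{2}$)
$N{\left(V,t \right)} = \frac{3 + V}{1 + V}$
$- 18 \left(k{\left(-6,6 \right)} + N{\left(-2,3 \right)}\right) = - 18 \left(\frac{9}{2} + \frac{3 - 2}{1 - 2}\right) = - 18 \left(\frac{9}{2} + \frac{1}{-1} \cdot 1\right) = - 18 \left(\frac{9}{2} - 1\right) = \left(-18\right) \frac{7}{2} = -63$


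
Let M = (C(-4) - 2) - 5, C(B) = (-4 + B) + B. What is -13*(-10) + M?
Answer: 111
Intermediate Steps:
C(B) = -4 + 2*B
M = -19 (M = ((-4 + 2*(-4)) - 2) - 5 = ((-4 - 8) - 2) - 5 = (-12 - 2) - 5 = -14 - 5 = -19)
-13*(-10) + M = -13*(-10) - 19 = 130 - 19 = 111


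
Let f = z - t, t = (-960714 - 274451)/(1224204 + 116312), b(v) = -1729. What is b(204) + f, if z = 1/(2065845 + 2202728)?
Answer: -9888221914631911/5722090403668 ≈ -1728.1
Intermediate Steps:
t = -1235165/1340516 ≈ -0.92141
z = 1/4268573 ≈ 2.3427e-7
f = 5272393310061/5722090403668 (f = 1/4268573 - 1*(-1235165/1340516) = 1/4268573 + 1235165/1340516 = 5272393310061/5722090403668 ≈ 0.92141)
b(204) + f = -1729 + 5272393310061/5722090403668 = -9888221914631911/5722090403668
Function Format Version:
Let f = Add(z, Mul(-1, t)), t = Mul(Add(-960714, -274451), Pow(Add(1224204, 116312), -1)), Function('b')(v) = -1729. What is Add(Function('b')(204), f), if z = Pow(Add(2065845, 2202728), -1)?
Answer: Rational(-9888221914631911, 5722090403668) ≈ -1728.1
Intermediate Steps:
t = Rational(-1235165, 1340516) (t = Mul(-1235165, Pow(1340516, -1)) = Mul(-1235165, Rational(1, 1340516)) = Rational(-1235165, 1340516) ≈ -0.92141)
z = Rational(1, 4268573) (z = Pow(4268573, -1) = Rational(1, 4268573) ≈ 2.3427e-7)
f = Rational(5272393310061, 5722090403668) (f = Add(Rational(1, 4268573), Mul(-1, Rational(-1235165, 1340516))) = Add(Rational(1, 4268573), Rational(1235165, 1340516)) = Rational(5272393310061, 5722090403668) ≈ 0.92141)
Add(Function('b')(204), f) = Add(-1729, Rational(5272393310061, 5722090403668)) = Rational(-9888221914631911, 5722090403668)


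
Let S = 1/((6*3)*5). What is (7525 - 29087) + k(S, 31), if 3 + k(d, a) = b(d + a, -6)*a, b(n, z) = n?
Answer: -1854329/90 ≈ -20604.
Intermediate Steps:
S = 1/90 (S = 1/(18*5) = 1/90 ≈ 0.011111)
k(d, a) = -3 + a*(a + d) (k(d, a) = -3 + (d + a)*a = -3 + (a + d)*a = -3 + a*(a + d))
(7525 - 29087) + k(S, 31) = (7525 - 29087) + (-3 + 31*(31 + 1/90)) = -21562 + (-3 + 31*(2791/90)) = -21562 + (-3 + 86521/90) = -21562 + 86251/90 = -1854329/90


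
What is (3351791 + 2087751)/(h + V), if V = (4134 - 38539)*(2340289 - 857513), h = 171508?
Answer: -2719771/25507368386 ≈ -0.00010663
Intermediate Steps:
V = -51014908280 (V = -34405*1482776 = -51014908280)
(3351791 + 2087751)/(h + V) = (3351791 + 2087751)/(171508 - 51014908280) = 5439542/(-51014736772) = 5439542*(-1/51014736772) = -2719771/25507368386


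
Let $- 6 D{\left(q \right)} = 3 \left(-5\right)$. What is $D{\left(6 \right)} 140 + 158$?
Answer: $508$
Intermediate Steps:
$D{\left(q \right)} = \frac{5}{2}$ ($D{\left(q \right)} = - \frac{3 \left(-5\right)}{6} = \left(- \frac{1}{6}\right) \left(-15\right) = \frac{5}{2}$)
$D{\left(6 \right)} 140 + 158 = \frac{5}{2} \cdot 140 + 158 = 350 + 158 = 508$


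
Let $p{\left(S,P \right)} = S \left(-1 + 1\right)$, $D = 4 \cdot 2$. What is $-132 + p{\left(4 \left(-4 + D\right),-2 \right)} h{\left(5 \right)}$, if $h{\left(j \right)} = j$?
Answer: $-132$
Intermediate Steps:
$D = 8$
$p{\left(S,P \right)} = 0$ ($p{\left(S,P \right)} = S 0 = 0$)
$-132 + p{\left(4 \left(-4 + D\right),-2 \right)} h{\left(5 \right)} = -132 + 0 \cdot 5 = -132 + 0 = -132$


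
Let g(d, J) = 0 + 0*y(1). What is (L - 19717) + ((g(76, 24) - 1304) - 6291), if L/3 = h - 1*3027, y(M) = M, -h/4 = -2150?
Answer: -10593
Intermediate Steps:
h = 8600 (h = -4*(-2150) = 8600)
g(d, J) = 0 (g(d, J) = 0 + 0*1 = 0 + 0 = 0)
L = 16719 (L = 3*(8600 - 1*3027) = 3*(8600 - 3027) = 3*5573 = 16719)
(L - 19717) + ((g(76, 24) - 1304) - 6291) = (16719 - 19717) + ((0 - 1304) - 6291) = -2998 + (-1304 - 6291) = -2998 - 7595 = -10593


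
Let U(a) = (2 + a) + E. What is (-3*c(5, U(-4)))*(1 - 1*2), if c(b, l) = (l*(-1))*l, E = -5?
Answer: -147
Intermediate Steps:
U(a) = -3 + a (U(a) = (2 + a) - 5 = -3 + a)
c(b, l) = -l² (c(b, l) = (-l)*l = -l²)
(-3*c(5, U(-4)))*(1 - 1*2) = (-(-3)*(-3 - 4)²)*(1 - 1*2) = (-(-3)*(-7)²)*(1 - 2) = -(-3)*49*(-1) = -3*(-49)*(-1) = 147*(-1) = -147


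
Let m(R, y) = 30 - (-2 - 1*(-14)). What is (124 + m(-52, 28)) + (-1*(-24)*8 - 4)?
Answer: 330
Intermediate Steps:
m(R, y) = 18 (m(R, y) = 30 - (-2 + 14) = 30 - 1*12 = 30 - 12 = 18)
(124 + m(-52, 28)) + (-1*(-24)*8 - 4) = (124 + 18) + (-1*(-24)*8 - 4) = 142 + (24*8 - 4) = 142 + (192 - 4) = 142 + 188 = 330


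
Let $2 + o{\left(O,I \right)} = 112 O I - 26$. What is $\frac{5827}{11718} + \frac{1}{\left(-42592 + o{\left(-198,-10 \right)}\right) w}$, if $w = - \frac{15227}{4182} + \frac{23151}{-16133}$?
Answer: $\frac{202200779977099}{406623301816095} \approx 0.49727$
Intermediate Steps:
$w = - \frac{20145569}{3968718}$ ($w = \left(-15227\right) \frac{1}{4182} + 23151 \left(- \frac{1}{16133}\right) = - \frac{15227}{4182} - \frac{23151}{16133} = - \frac{20145569}{3968718} \approx -5.0761$)
$o{\left(O,I \right)} = -28 + 112 I O$ ($o{\left(O,I \right)} = -2 + \left(112 O I - 26\right) = -2 + \left(112 I O - 26\right) = -2 + \left(-26 + 112 I O\right) = -28 + 112 I O$)
$\frac{5827}{11718} + \frac{1}{\left(-42592 + o{\left(-198,-10 \right)}\right) w} = \frac{5827}{11718} + \frac{1}{\left(-42592 - \left(28 + 1120 \left(-198\right)\right)\right) \left(- \frac{20145569}{3968718}\right)} = 5827 \cdot \frac{1}{11718} + \frac{1}{-42592 + \left(-28 + 221760\right)} \left(- \frac{3968718}{20145569}\right) = \frac{5827}{11718} + \frac{1}{-42592 + 221732} \left(- \frac{3968718}{20145569}\right) = \frac{5827}{11718} + \frac{1}{179140} \left(- \frac{3968718}{20145569}\right) = \frac{5827}{11718} - \frac{152643}{138802970410} = \frac{202200779977099}{406623301816095}$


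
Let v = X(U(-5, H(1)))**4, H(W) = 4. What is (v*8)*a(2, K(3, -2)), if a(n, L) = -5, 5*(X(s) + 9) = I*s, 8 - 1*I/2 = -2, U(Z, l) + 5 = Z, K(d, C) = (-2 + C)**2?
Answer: -230592040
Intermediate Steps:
U(Z, l) = -5 + Z
I = 20 (I = 16 - 2*(-2) = 16 + 4 = 20)
X(s) = -9 + 4*s (X(s) = -9 + (20*s)/5 = -9 + 4*s)
v = 5764801 (v = (-9 + 4*(-5 - 5))**4 = (-9 + 4*(-10))**4 = (-9 - 40)**4 = (-49)**4 = 5764801)
(v*8)*a(2, K(3, -2)) = (5764801*8)*(-5) = 46118408*(-5) = -230592040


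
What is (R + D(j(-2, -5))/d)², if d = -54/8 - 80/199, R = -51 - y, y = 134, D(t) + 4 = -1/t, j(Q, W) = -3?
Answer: 9927912437881/291692241 ≈ 34036.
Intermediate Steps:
D(t) = -4 - 1/t
R = -185 (R = -51 - 1*134 = -51 - 134 = -185)
d = -5693/796 (d = -54*⅛ - 80*1/199 = -27/4 - 80/199 = -5693/796 ≈ -7.1520)
(R + D(j(-2, -5))/d)² = (-185 + (-4 - 1/(-3))/(-5693/796))² = (-185 + (-4 - 1*(-⅓))*(-796/5693))² = (-185 + (-4 + ⅓)*(-796/5693))² = (-185 - 11/3*(-796/5693))² = (-185 + 8756/17079)² = (-3150859/17079)² = 9927912437881/291692241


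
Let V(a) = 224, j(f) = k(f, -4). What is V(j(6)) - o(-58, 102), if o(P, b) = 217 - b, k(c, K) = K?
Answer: 109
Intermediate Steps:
j(f) = -4
V(j(6)) - o(-58, 102) = 224 - (217 - 1*102) = 224 - (217 - 102) = 224 - 1*115 = 224 - 115 = 109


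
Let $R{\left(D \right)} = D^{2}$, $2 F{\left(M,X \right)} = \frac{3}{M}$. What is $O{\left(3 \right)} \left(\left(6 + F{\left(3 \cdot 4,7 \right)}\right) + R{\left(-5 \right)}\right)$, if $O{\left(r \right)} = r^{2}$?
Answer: $\frac{2241}{8} \approx 280.13$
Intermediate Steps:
$F{\left(M,X \right)} = \frac{3}{2 M}$ ($F{\left(M,X \right)} = \frac{3 \frac{1}{M}}{2} = \frac{3}{2 M}$)
$O{\left(3 \right)} \left(\left(6 + F{\left(3 \cdot 4,7 \right)}\right) + R{\left(-5 \right)}\right) = 3^{2} \left(\left(6 + \frac{3}{2 \cdot 3 \cdot 4}\right) + \left(-5\right)^{2}\right) = 9 \left(\left(6 + \frac{3}{2 \cdot 12}\right) + 25\right) = 9 \left(\left(6 + \frac{3}{2} \cdot \frac{1}{12}\right) + 25\right) = 9 \left(\left(6 + \frac{1}{8}\right) + 25\right) = 9 \left(\frac{49}{8} + 25\right) = 9 \cdot \frac{249}{8} = \frac{2241}{8}$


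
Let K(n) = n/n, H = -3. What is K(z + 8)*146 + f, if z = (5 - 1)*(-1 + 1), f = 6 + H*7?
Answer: 131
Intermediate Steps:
f = -15 (f = 6 - 3*7 = 6 - 21 = -15)
z = 0 (z = 4*0 = 0)
K(n) = 1
K(z + 8)*146 + f = 1*146 - 15 = 146 - 15 = 131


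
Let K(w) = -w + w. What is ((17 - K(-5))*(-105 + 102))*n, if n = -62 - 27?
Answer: 4539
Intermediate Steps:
K(w) = 0
n = -89
((17 - K(-5))*(-105 + 102))*n = ((17 - 1*0)*(-105 + 102))*(-89) = ((17 + 0)*(-3))*(-89) = (17*(-3))*(-89) = -51*(-89) = 4539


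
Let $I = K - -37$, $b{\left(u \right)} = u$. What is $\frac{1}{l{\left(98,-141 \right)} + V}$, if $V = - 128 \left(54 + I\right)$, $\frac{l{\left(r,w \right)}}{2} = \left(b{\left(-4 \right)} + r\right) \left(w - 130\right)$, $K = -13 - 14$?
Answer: $- \frac{1}{59140} \approx -1.6909 \cdot 10^{-5}$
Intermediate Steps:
$K = -27$ ($K = -13 - 14 = -27$)
$l{\left(r,w \right)} = 2 \left(-130 + w\right) \left(-4 + r\right)$ ($l{\left(r,w \right)} = 2 \left(-4 + r\right) \left(w - 130\right) = 2 \left(-4 + r\right) \left(-130 + w\right) = 2 \left(-130 + w\right) \left(-4 + r\right)$)
$I = 10$ ($I = -27 - -37 = -27 + 37 = 10$)
$V = -8192$ ($V = - 128 \left(54 + 10\right) = \left(-128\right) 64 = -8192$)
$\frac{1}{l{\left(98,-141 \right)} + V} = \frac{1}{\left(1040 - 25480 - -1128 + 2 \cdot 98 \left(-141\right)\right) - 8192} = \frac{1}{\left(1040 - 25480 + 1128 - 27636\right) - 8192} = \frac{1}{-50948 - 8192} = \frac{1}{-59140} = - \frac{1}{59140}$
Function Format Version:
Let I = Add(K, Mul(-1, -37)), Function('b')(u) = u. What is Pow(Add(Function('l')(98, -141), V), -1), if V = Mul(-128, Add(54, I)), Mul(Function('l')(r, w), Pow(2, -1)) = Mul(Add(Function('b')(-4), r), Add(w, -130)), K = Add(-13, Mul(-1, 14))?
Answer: Rational(-1, 59140) ≈ -1.6909e-5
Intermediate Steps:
K = -27 (K = Add(-13, -14) = -27)
Function('l')(r, w) = Mul(2, Add(-130, w), Add(-4, r)) (Function('l')(r, w) = Mul(2, Mul(Add(-4, r), Add(w, -130))) = Mul(2, Mul(Add(-4, r), Add(-130, w))) = Mul(2, Mul(Add(-130, w), Add(-4, r))) = Mul(2, Add(-130, w), Add(-4, r)))
I = 10 (I = Add(-27, Mul(-1, -37)) = Add(-27, 37) = 10)
V = -8192 (V = Mul(-128, Add(54, 10)) = Mul(-128, 64) = -8192)
Pow(Add(Function('l')(98, -141), V), -1) = Pow(Add(Add(1040, Mul(-260, 98), Mul(-8, -141), Mul(2, 98, -141)), -8192), -1) = Pow(Add(Add(1040, -25480, 1128, -27636), -8192), -1) = Pow(Add(-50948, -8192), -1) = Pow(-59140, -1) = Rational(-1, 59140)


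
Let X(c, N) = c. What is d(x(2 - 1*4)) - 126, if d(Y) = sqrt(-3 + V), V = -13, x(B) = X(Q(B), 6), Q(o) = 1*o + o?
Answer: -126 + 4*I ≈ -126.0 + 4.0*I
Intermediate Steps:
Q(o) = 2*o (Q(o) = o + o = 2*o)
x(B) = 2*B
d(Y) = 4*I (d(Y) = sqrt(-3 - 13) = sqrt(-16) = 4*I)
d(x(2 - 1*4)) - 126 = 4*I - 126 = -126 + 4*I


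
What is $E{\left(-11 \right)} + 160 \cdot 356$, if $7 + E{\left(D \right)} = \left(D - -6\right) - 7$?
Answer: $56941$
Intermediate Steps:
$E{\left(D \right)} = -8 + D$ ($E{\left(D \right)} = -7 + \left(\left(D - -6\right) - 7\right) = -7 + \left(\left(D + 6\right) - 7\right) = -7 + \left(\left(6 + D\right) - 7\right) = -7 + \left(-1 + D\right) = -8 + D$)
$E{\left(-11 \right)} + 160 \cdot 356 = \left(-8 - 11\right) + 160 \cdot 356 = -19 + 56960 = 56941$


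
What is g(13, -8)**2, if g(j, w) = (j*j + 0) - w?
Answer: 31329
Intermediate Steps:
g(j, w) = j**2 - w (g(j, w) = (j**2 + 0) - w = j**2 - w)
g(13, -8)**2 = (13**2 - 1*(-8))**2 = (169 + 8)**2 = 177**2 = 31329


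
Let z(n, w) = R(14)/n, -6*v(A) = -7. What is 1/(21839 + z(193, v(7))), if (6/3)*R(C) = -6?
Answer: 193/4214924 ≈ 4.5790e-5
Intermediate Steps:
v(A) = 7/6 (v(A) = -⅙*(-7) = 7/6)
R(C) = -3 (R(C) = (½)*(-6) = -3)
z(n, w) = -3/n
1/(21839 + z(193, v(7))) = 1/(21839 - 3/193) = 1/(4214924/193) = 193/4214924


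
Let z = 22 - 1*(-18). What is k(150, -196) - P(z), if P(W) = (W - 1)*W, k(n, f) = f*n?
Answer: -30960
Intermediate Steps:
z = 40 (z = 22 + 18 = 40)
P(W) = W*(-1 + W) (P(W) = (-1 + W)*W = W*(-1 + W))
k(150, -196) - P(z) = -196*150 - 40*(-1 + 40) = -29400 - 40*39 = -29400 - 1*1560 = -29400 - 1560 = -30960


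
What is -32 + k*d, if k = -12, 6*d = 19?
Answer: -70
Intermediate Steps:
d = 19/6 (d = (1/6)*19 = 19/6 ≈ 3.1667)
-32 + k*d = -32 - 12*19/6 = -32 - 38 = -70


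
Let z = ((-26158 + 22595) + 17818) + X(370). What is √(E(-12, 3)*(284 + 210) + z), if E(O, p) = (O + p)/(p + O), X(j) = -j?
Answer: √14379 ≈ 119.91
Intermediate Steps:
E(O, p) = 1 (E(O, p) = (O + p)/(O + p) = 1)
z = 13885 (z = ((-26158 + 22595) + 17818) - 1*370 = (-3563 + 17818) - 370 = 14255 - 370 = 13885)
√(E(-12, 3)*(284 + 210) + z) = √(1*(284 + 210) + 13885) = √(1*494 + 13885) = √(494 + 13885) = √14379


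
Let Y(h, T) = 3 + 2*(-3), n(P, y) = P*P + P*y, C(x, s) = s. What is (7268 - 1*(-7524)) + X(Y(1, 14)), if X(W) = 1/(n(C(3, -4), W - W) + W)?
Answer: 192297/13 ≈ 14792.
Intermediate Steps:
n(P, y) = P² + P*y
Y(h, T) = -3 (Y(h, T) = 3 - 6 = -3)
X(W) = 1/(16 + W) (X(W) = 1/(-4*(-4 + (W - W)) + W) = 1/(-4*(-4 + 0) + W) = 1/(-4*(-4) + W) = 1/(16 + W))
(7268 - 1*(-7524)) + X(Y(1, 14)) = (7268 - 1*(-7524)) + 1/(16 - 3) = (7268 + 7524) + 1/13 = 14792 + 1/13 = 192297/13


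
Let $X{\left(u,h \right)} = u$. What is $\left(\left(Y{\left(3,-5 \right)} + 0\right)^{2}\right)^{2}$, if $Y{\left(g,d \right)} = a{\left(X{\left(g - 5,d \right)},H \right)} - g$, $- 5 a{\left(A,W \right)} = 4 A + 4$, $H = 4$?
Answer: $\frac{14641}{625} \approx 23.426$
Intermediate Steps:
$a{\left(A,W \right)} = - \frac{4}{5} - \frac{4 A}{5}$ ($a{\left(A,W \right)} = - \frac{4 A + 4}{5} = - \frac{4 + 4 A}{5} = - \frac{4}{5} - \frac{4 A}{5}$)
$Y{\left(g,d \right)} = \frac{16}{5} - \frac{9 g}{5}$ ($Y{\left(g,d \right)} = \left(- \frac{4}{5} - \frac{4 \left(g - 5\right)}{5}\right) - g = \left(- \frac{4}{5} - \frac{4 \left(-5 + g\right)}{5}\right) - g = \left(- \frac{4}{5} - \left(-4 + \frac{4 g}{5}\right)\right) - g = \left(\frac{16}{5} - \frac{4 g}{5}\right) - g = \frac{16}{5} - \frac{9 g}{5}$)
$\left(\left(Y{\left(3,-5 \right)} + 0\right)^{2}\right)^{2} = \left(\left(\left(\frac{16}{5} - \frac{27}{5}\right) + 0\right)^{2}\right)^{2} = \left(\left(- \frac{11}{5} + 0\right)^{2}\right)^{2} = \left(\left(- \frac{11}{5}\right)^{2}\right)^{2} = \left(\frac{121}{25}\right)^{2} = \frac{14641}{625}$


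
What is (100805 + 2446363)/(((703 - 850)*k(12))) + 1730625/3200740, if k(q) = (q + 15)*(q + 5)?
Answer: -535736802913/14397568668 ≈ -37.210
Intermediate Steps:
k(q) = (5 + q)*(15 + q) (k(q) = (15 + q)*(5 + q) = (5 + q)*(15 + q))
(100805 + 2446363)/(((703 - 850)*k(12))) + 1730625/3200740 = (100805 + 2446363)/(((703 - 850)*(75 + 12² + 20*12))) + 1730625/3200740 = 2547168/((-147*(75 + 144 + 240))) + 1730625*(1/3200740) = 2547168/((-147*459)) + 346125/640148 = 2547168/(-67473) + 346125/640148 = 2547168*(-1/67473) + 346125/640148 = -849056/22491 + 346125/640148 = -535736802913/14397568668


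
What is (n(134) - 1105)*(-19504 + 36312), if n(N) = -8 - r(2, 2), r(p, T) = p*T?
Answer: -18774536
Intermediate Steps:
r(p, T) = T*p
n(N) = -12 (n(N) = -8 - 2*2 = -8 - 1*4 = -8 - 4 = -12)
(n(134) - 1105)*(-19504 + 36312) = (-12 - 1105)*(-19504 + 36312) = -1117*16808 = -18774536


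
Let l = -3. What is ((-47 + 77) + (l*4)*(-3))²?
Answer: 4356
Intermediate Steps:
((-47 + 77) + (l*4)*(-3))² = ((-47 + 77) - 3*4*(-3))² = (30 - 12*(-3))² = (30 + 36)² = 66² = 4356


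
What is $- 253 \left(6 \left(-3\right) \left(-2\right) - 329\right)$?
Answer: $74129$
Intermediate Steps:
$- 253 \left(6 \left(-3\right) \left(-2\right) - 329\right) = - 253 \left(\left(-18\right) \left(-2\right) - 329\right) = - 253 \left(36 - 329\right) = \left(-253\right) \left(-293\right) = 74129$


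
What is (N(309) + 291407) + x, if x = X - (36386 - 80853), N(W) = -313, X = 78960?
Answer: 414521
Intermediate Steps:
x = 123427 (x = 78960 - (36386 - 80853) = 78960 - 1*(-44467) = 78960 + 44467 = 123427)
(N(309) + 291407) + x = (-313 + 291407) + 123427 = 291094 + 123427 = 414521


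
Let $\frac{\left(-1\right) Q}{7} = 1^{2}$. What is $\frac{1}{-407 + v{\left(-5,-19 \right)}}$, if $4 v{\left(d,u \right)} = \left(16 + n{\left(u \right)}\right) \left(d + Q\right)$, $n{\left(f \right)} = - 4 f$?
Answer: $- \frac{1}{683} \approx -0.0014641$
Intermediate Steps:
$Q = -7$ ($Q = - 7 \cdot 1^{2} = \left(-7\right) 1 = -7$)
$v{\left(d,u \right)} = \frac{\left(-7 + d\right) \left(16 - 4 u\right)}{4}$ ($v{\left(d,u \right)} = \frac{\left(16 - 4 u\right) \left(d - 7\right)}{4} = \frac{\left(16 - 4 u\right) \left(-7 + d\right)}{4} = \frac{\left(-7 + d\right) \left(16 - 4 u\right)}{4}$)
$\frac{1}{-407 + v{\left(-5,-19 \right)}} = \frac{1}{-407 + \left(-28 + 4 \left(-5\right) + 7 \left(-19\right) - \left(-5\right) \left(-19\right)\right)} = \frac{1}{-407 - 276} = \frac{1}{-683} = - \frac{1}{683}$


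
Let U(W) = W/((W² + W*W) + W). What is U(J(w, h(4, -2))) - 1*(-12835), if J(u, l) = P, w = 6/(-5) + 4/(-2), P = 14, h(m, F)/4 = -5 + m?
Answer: 372216/29 ≈ 12835.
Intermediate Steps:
h(m, F) = -20 + 4*m (h(m, F) = 4*(-5 + m) = -20 + 4*m)
w = -16/5 (w = 6*(-⅕) + 4*(-½) = -6/5 - 2 = -16/5 ≈ -3.2000)
J(u, l) = 14
U(W) = W/(W + 2*W²) (U(W) = W/((W² + W²) + W) = W/(2*W² + W) = W/(W + 2*W²))
U(J(w, h(4, -2))) - 1*(-12835) = 1/(1 + 2*14) - 1*(-12835) = 1/(1 + 28) + 12835 = 1/29 + 12835 = 372216/29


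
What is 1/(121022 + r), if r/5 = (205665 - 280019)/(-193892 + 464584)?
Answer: 135346/16379657727 ≈ 8.2631e-6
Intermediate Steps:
r = -185885/135346 (r = 5*((205665 - 280019)/(-193892 + 464584)) = 5*(-74354/270692) = 5*(-74354*1/270692) = 5*(-37177/135346) = -185885/135346 ≈ -1.3734)
1/(121022 + r) = 1/(121022 - 185885/135346) = 1/(16379657727/135346) = 135346/16379657727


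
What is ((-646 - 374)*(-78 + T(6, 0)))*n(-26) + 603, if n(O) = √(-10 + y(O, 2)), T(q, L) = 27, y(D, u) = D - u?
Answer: 603 + 52020*I*√38 ≈ 603.0 + 3.2067e+5*I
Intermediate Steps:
n(O) = √(-12 + O) (n(O) = √(-10 + (O - 1*2)) = √(-10 + (O - 2)) = √(-10 + (-2 + O)) = √(-12 + O))
((-646 - 374)*(-78 + T(6, 0)))*n(-26) + 603 = ((-646 - 374)*(-78 + 27))*√(-12 - 26) + 603 = (-1020*(-51))*√(-38) + 603 = 52020*(I*√38) + 603 = 52020*I*√38 + 603 = 603 + 52020*I*√38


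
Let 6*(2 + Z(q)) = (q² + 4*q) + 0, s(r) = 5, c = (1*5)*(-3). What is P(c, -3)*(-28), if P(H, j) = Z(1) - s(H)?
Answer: 518/3 ≈ 172.67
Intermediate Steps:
c = -15 (c = 5*(-3) = -15)
Z(q) = -2 + q²/6 + 2*q/3 (Z(q) = -2 + ((q² + 4*q) + 0)/6 = -2 + (q² + 4*q)/6 = -2 + (q²/6 + 2*q/3) = -2 + q²/6 + 2*q/3)
P(H, j) = -37/6 (P(H, j) = (-2 + (⅙)*1² + (⅔)*1) - 1*5 = (-2 + (⅙)*1 + ⅔) - 5 = (-2 + ⅙ + ⅔) - 5 = -7/6 - 5 = -37/6)
P(c, -3)*(-28) = -37/6*(-28) = 518/3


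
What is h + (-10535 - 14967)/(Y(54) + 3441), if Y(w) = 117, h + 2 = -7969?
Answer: -14193160/1779 ≈ -7978.2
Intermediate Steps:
h = -7971 (h = -2 - 7969 = -7971)
h + (-10535 - 14967)/(Y(54) + 3441) = -7971 + (-10535 - 14967)/(117 + 3441) = -7971 - 25502/3558 = -7971 - 25502*1/3558 = -7971 - 12751/1779 = -14193160/1779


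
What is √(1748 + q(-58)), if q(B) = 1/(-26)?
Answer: √1181622/26 ≈ 41.809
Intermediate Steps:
q(B) = -1/26
√(1748 + q(-58)) = √(1748 - 1/26) = √(45447/26) = √1181622/26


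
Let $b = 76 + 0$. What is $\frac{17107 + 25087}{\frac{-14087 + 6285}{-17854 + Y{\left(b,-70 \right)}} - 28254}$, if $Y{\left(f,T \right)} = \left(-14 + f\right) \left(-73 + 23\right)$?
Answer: $- \frac{442066538}{296013257} \approx -1.4934$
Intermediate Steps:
$b = 76$
$Y{\left(f,T \right)} = 700 - 50 f$ ($Y{\left(f,T \right)} = \left(-14 + f\right) \left(-50\right) = 700 - 50 f$)
$\frac{17107 + 25087}{\frac{-14087 + 6285}{-17854 + Y{\left(b,-70 \right)}} - 28254} = \frac{17107 + 25087}{\frac{-14087 + 6285}{-17854 + \left(700 - 3800\right)} - 28254} = \frac{42194}{- \frac{7802}{-17854 + \left(700 - 3800\right)} - 28254} = \frac{42194}{- \frac{7802}{-17854 - 3100} - 28254} = \frac{42194}{- \frac{7802}{-20954} - 28254} = \frac{42194}{\left(-7802\right) \left(- \frac{1}{20954}\right) - 28254} = \frac{42194}{\frac{3901}{10477} - 28254} = \frac{42194}{- \frac{296013257}{10477}} = 42194 \left(- \frac{10477}{296013257}\right) = - \frac{442066538}{296013257}$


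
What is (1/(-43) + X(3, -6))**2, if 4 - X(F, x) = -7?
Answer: 222784/1849 ≈ 120.49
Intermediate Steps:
X(F, x) = 11 (X(F, x) = 4 - 1*(-7) = 4 + 7 = 11)
(1/(-43) + X(3, -6))**2 = (1/(-43) + 11)**2 = (-1/43 + 11)**2 = (472/43)**2 = 222784/1849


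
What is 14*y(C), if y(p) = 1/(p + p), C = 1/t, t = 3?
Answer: 21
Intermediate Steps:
C = ⅓ (C = 1/3 = ⅓ ≈ 0.33333)
y(p) = 1/(2*p)
14*y(C) = 14*(1/(2*(⅓))) = 14*((½)*3) = 14*(3/2) = 21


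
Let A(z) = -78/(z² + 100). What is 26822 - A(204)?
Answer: 559453315/20858 ≈ 26822.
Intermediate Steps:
A(z) = -78/(100 + z²)
26822 - A(204) = 26822 - (-78)/(100 + 204²) = 26822 - (-78)/(100 + 41616) = 26822 - (-78)/41716 = 26822 - 1*(-39/20858) = 26822 + 39/20858 = 559453315/20858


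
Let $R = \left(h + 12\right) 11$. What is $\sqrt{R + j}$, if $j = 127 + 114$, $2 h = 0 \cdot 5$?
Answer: $\sqrt{373} \approx 19.313$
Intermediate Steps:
$h = 0$ ($h = \frac{0 \cdot 5}{2} = \frac{1}{2} \cdot 0 = 0$)
$R = 132$ ($R = \left(0 + 12\right) 11 = 12 \cdot 11 = 132$)
$j = 241$
$\sqrt{R + j} = \sqrt{132 + 241} = \sqrt{373}$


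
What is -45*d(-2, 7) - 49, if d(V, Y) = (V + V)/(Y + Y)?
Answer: -253/7 ≈ -36.143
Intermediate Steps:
d(V, Y) = V/Y (d(V, Y) = (2*V)/((2*Y)) = (2*V)*(1/(2*Y)) = V/Y)
-45*d(-2, 7) - 49 = -(-90)/7 - 49 = -45*(-2/7) - 49 = 90/7 - 49 = -253/7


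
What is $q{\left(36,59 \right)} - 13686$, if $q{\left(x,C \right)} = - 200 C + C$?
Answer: $-25427$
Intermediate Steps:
$q{\left(x,C \right)} = - 199 C$
$q{\left(36,59 \right)} - 13686 = \left(-199\right) 59 - 13686 = -11741 - 13686 = -25427$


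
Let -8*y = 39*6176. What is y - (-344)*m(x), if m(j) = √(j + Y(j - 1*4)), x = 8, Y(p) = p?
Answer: -30108 + 688*√3 ≈ -28916.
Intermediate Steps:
m(j) = √(-4 + 2*j) (m(j) = √(j + (j - 1*4)) = √(j + (j - 4)) = √(j + (-4 + j)) = √(-4 + 2*j))
y = -30108 (y = -39*6176/8 = -⅛*240864 = -30108)
y - (-344)*m(x) = -30108 - (-344)*√(-4 + 2*8) = -30108 - (-344)*√(-4 + 16) = -30108 - (-344)*√12 = -30108 - (-344)*2*√3 = -30108 - (-688)*√3 = -30108 + 688*√3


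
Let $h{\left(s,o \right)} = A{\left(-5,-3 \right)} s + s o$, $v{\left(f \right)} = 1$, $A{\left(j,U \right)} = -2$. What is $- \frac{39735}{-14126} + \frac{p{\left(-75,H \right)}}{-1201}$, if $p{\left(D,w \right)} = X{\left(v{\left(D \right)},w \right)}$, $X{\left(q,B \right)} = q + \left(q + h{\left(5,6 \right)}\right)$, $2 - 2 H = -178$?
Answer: $\frac{47410963}{16965326} \approx 2.7946$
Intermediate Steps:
$H = 90$ ($H = 1 - -89 = 1 + 89 = 90$)
$h{\left(s,o \right)} = - 2 s + o s$ ($h{\left(s,o \right)} = - 2 s + s o = - 2 s + o s$)
$X{\left(q,B \right)} = 20 + 2 q$ ($X{\left(q,B \right)} = q + \left(q + 5 \left(-2 + 6\right)\right) = q + \left(q + 5 \cdot 4\right) = q + \left(q + 20\right) = q + \left(20 + q\right) = 20 + 2 q$)
$p{\left(D,w \right)} = 22$ ($p{\left(D,w \right)} = 20 + 2 \cdot 1 = 20 + 2 = 22$)
$- \frac{39735}{-14126} + \frac{p{\left(-75,H \right)}}{-1201} = - \frac{39735}{-14126} + \frac{22}{-1201} = \left(-39735\right) \left(- \frac{1}{14126}\right) + 22 \left(- \frac{1}{1201}\right) = \frac{39735}{14126} - \frac{22}{1201} = \frac{47410963}{16965326}$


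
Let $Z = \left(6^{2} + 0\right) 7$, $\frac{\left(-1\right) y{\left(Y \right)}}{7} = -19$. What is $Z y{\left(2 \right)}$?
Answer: $33516$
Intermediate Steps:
$y{\left(Y \right)} = 133$ ($y{\left(Y \right)} = \left(-7\right) \left(-19\right) = 133$)
$Z = 252$ ($Z = \left(36 + 0\right) 7 = 36 \cdot 7 = 252$)
$Z y{\left(2 \right)} = 252 \cdot 133 = 33516$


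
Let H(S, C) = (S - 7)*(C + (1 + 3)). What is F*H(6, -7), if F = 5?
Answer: 15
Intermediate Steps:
H(S, C) = (-7 + S)*(4 + C) (H(S, C) = (-7 + S)*(C + 4) = (-7 + S)*(4 + C))
F*H(6, -7) = 5*(-28 - 7*(-7) + 4*6 - 7*6) = 5*(-28 + 49 + 24 - 42) = 5*3 = 15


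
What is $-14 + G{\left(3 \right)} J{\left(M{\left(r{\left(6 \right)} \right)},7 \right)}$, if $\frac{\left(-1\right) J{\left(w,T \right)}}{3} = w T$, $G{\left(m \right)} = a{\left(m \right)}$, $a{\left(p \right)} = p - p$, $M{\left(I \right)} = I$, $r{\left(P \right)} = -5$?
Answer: $-14$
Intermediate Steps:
$a{\left(p \right)} = 0$
$G{\left(m \right)} = 0$
$J{\left(w,T \right)} = - 3 T w$ ($J{\left(w,T \right)} = - 3 w T = - 3 T w$)
$-14 + G{\left(3 \right)} J{\left(M{\left(r{\left(6 \right)} \right)},7 \right)} = -14 + 0 \left(\left(-3\right) 7 \left(-5\right)\right) = -14 + 0 \cdot 105 = -14 + 0 = -14$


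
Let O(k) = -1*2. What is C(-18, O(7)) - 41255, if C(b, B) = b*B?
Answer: -41219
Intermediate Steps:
O(k) = -2
C(b, B) = B*b
C(-18, O(7)) - 41255 = -2*(-18) - 41255 = 36 - 41255 = -41219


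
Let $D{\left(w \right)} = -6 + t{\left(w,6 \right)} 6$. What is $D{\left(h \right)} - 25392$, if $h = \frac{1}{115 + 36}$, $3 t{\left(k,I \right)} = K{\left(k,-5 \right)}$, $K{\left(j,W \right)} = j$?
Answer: $- \frac{3835096}{151} \approx -25398.0$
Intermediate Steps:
$t{\left(k,I \right)} = \frac{k}{3}$
$h = \frac{1}{151} \approx 0.0066225$
$D{\left(w \right)} = -6 + 2 w$ ($D{\left(w \right)} = -6 + \frac{w}{3} \cdot 6 = -6 + 2 w$)
$D{\left(h \right)} - 25392 = \left(-6 + 2 \cdot \frac{1}{151}\right) - 25392 = \left(-6 + \frac{2}{151}\right) - 25392 = - \frac{904}{151} - 25392 = - \frac{3835096}{151}$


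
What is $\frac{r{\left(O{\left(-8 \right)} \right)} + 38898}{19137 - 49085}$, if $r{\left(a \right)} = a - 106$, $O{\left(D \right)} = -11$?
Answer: $- \frac{38781}{29948} \approx -1.2949$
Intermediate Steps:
$r{\left(a \right)} = -106 + a$ ($r{\left(a \right)} = a - 106 = -106 + a$)
$\frac{r{\left(O{\left(-8 \right)} \right)} + 38898}{19137 - 49085} = \frac{\left(-106 - 11\right) + 38898}{19137 - 49085} = \frac{-117 + 38898}{-29948} = 38781 \left(- \frac{1}{29948}\right) = - \frac{38781}{29948}$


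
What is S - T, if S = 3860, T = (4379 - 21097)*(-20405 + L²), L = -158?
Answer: 76221222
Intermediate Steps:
T = -76217362 (T = (4379 - 21097)*(-20405 + (-158)²) = -16718*(-20405 + 24964) = -16718*4559 = -76217362)
S - T = 3860 - 1*(-76217362) = 3860 + 76217362 = 76221222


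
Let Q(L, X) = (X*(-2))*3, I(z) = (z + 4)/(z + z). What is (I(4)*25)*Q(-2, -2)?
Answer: 300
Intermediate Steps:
I(z) = (4 + z)/(2*z) (I(z) = (4 + z)/((2*z)) = (4 + z)*(1/(2*z)) = (4 + z)/(2*z))
Q(L, X) = -6*X (Q(L, X) = -2*X*3 = -6*X)
(I(4)*25)*Q(-2, -2) = (((1/2)*(4 + 4)/4)*25)*(-6*(-2)) = (((1/2)*(1/4)*8)*25)*12 = (1*25)*12 = 25*12 = 300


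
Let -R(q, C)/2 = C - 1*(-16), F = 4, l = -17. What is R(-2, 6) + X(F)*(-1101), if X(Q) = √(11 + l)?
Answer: -44 - 1101*I*√6 ≈ -44.0 - 2696.9*I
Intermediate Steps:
X(Q) = I*√6 (X(Q) = √(11 - 17) = √(-6) = I*√6)
R(q, C) = -32 - 2*C (R(q, C) = -2*(C - 1*(-16)) = -2*(C + 16) = -2*(16 + C) = -32 - 2*C)
R(-2, 6) + X(F)*(-1101) = (-32 - 2*6) + (I*√6)*(-1101) = (-32 - 12) - 1101*I*√6 = -44 - 1101*I*√6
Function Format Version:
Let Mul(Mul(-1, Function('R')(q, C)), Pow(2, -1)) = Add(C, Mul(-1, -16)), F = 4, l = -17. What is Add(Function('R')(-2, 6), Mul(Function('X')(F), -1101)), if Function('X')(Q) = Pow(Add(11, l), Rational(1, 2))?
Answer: Add(-44, Mul(-1101, I, Pow(6, Rational(1, 2)))) ≈ Add(-44.000, Mul(-2696.9, I))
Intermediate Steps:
Function('X')(Q) = Mul(I, Pow(6, Rational(1, 2))) (Function('X')(Q) = Pow(Add(11, -17), Rational(1, 2)) = Pow(-6, Rational(1, 2)) = Mul(I, Pow(6, Rational(1, 2))))
Function('R')(q, C) = Add(-32, Mul(-2, C)) (Function('R')(q, C) = Mul(-2, Add(C, Mul(-1, -16))) = Mul(-2, Add(C, 16)) = Mul(-2, Add(16, C)) = Add(-32, Mul(-2, C)))
Add(Function('R')(-2, 6), Mul(Function('X')(F), -1101)) = Add(Add(-32, Mul(-2, 6)), Mul(Mul(I, Pow(6, Rational(1, 2))), -1101)) = Add(Add(-32, -12), Mul(-1101, I, Pow(6, Rational(1, 2)))) = Add(-44, Mul(-1101, I, Pow(6, Rational(1, 2))))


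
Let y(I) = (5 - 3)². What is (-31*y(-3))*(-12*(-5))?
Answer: -7440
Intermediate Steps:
y(I) = 4 (y(I) = 2² = 4)
(-31*y(-3))*(-12*(-5)) = (-31*4)*(-12*(-5)) = -124*60 = -7440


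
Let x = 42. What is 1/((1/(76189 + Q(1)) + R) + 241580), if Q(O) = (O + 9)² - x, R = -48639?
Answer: 76247/14711172428 ≈ 5.1829e-6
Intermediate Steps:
Q(O) = -42 + (9 + O)² (Q(O) = (O + 9)² - 1*42 = (9 + O)² - 42 = -42 + (9 + O)²)
1/((1/(76189 + Q(1)) + R) + 241580) = 1/((1/(76189 + (-42 + (9 + 1)²)) - 48639) + 241580) = 1/((1/(76189 + (-42 + 10²)) - 48639) + 241580) = 1/((1/(76189 + (-42 + 100)) - 48639) + 241580) = 1/((1/(76189 + 58) - 48639) + 241580) = 1/((1/76247 - 48639) + 241580) = 1/(-3708577832/76247 + 241580) = 1/(14711172428/76247) = 76247/14711172428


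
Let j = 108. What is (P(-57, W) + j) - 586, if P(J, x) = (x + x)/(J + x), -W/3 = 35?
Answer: -12871/27 ≈ -476.70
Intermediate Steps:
W = -105 (W = -3*35 = -105)
P(J, x) = 2*x/(J + x) (P(J, x) = (2*x)/(J + x) = 2*x/(J + x))
(P(-57, W) + j) - 586 = (2*(-105)/(-57 - 105) + 108) - 586 = (2*(-105)/(-162) + 108) - 586 = (2*(-105)*(-1/162) + 108) - 586 = (35/27 + 108) - 586 = 2951/27 - 586 = -12871/27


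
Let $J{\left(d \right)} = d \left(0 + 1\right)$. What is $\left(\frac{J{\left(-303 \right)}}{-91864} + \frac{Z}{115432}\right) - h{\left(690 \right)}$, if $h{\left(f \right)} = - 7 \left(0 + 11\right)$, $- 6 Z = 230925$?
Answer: $\frac{203252711073}{2651011312} \approx 76.67$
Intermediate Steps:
$Z = - \frac{76975}{2}$ ($Z = \left(- \frac{1}{6}\right) 230925 = - \frac{76975}{2} \approx -38488.0$)
$h{\left(f \right)} = -77$ ($h{\left(f \right)} = \left(-7\right) 11 = -77$)
$J{\left(d \right)} = d$ ($J{\left(d \right)} = d 1 = d$)
$\left(\frac{J{\left(-303 \right)}}{-91864} + \frac{Z}{115432}\right) - h{\left(690 \right)} = \left(- \frac{303}{-91864} - \frac{76975}{2 \cdot 115432}\right) - -77 = \left(\left(-303\right) \left(- \frac{1}{91864}\right) - \frac{76975}{230864}\right) + 77 = \left(\frac{303}{91864} - \frac{76975}{230864}\right) + 77 = - \frac{875159951}{2651011312} + 77 = \frac{203252711073}{2651011312}$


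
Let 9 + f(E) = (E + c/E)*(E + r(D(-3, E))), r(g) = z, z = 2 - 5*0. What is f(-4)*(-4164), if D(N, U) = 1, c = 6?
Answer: -8328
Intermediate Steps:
z = 2 (z = 2 + 0 = 2)
r(g) = 2
f(E) = -9 + (2 + E)*(E + 6/E) (f(E) = -9 + (E + 6/E)*(E + 2) = -9 + (E + 6/E)*(2 + E) = -9 + (2 + E)*(E + 6/E))
f(-4)*(-4164) = (-3 + (-4)² + 2*(-4) + 12/(-4))*(-4164) = (-3 + 16 - 8 + 12*(-¼))*(-4164) = (-3 + 16 - 8 - 3)*(-4164) = 2*(-4164) = -8328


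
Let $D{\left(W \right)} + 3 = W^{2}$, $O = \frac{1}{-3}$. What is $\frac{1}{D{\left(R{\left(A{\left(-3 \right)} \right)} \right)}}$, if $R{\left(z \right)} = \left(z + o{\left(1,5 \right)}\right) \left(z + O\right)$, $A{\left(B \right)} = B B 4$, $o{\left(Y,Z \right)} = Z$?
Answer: $\frac{9}{19245742} \approx 4.6764 \cdot 10^{-7}$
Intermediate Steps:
$A{\left(B \right)} = 4 B^{2}$ ($A{\left(B \right)} = B^{2} \cdot 4 = 4 B^{2}$)
$O = - \frac{1}{3} \approx -0.33333$
$R{\left(z \right)} = \left(5 + z\right) \left(- \frac{1}{3} + z\right)$ ($R{\left(z \right)} = \left(z + 5\right) \left(z - \frac{1}{3}\right) = \left(5 + z\right) \left(- \frac{1}{3} + z\right)$)
$D{\left(W \right)} = -3 + W^{2}$
$\frac{1}{D{\left(R{\left(A{\left(-3 \right)} \right)} \right)}} = \frac{1}{-3 + \left(- \frac{5}{3} + \left(4 \left(-3\right)^{2}\right)^{2} + \frac{14 \cdot 4 \left(-3\right)^{2}}{3}\right)^{2}} = \frac{1}{-3 + \left(- \frac{5}{3} + \left(4 \cdot 9\right)^{2} + \frac{14 \cdot 4 \cdot 9}{3}\right)^{2}} = \frac{1}{-3 + \left(- \frac{5}{3} + 36^{2} + \frac{14}{3} \cdot 36\right)^{2}} = \frac{1}{-3 + \left(- \frac{5}{3} + 1296 + 168\right)^{2}} = \frac{1}{-3 + \left(\frac{4387}{3}\right)^{2}} = \frac{1}{-3 + \frac{19245769}{9}} = \frac{1}{\frac{19245742}{9}} = \frac{9}{19245742}$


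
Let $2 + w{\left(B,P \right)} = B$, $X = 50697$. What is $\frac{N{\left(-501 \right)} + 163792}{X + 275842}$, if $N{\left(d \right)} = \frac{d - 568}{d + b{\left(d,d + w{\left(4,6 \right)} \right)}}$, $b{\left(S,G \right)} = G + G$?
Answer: $\frac{245525277}{489481961} \approx 0.5016$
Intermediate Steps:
$w{\left(B,P \right)} = -2 + B$
$b{\left(S,G \right)} = 2 G$
$N{\left(d \right)} = \frac{-568 + d}{4 + 3 d}$ ($N{\left(d \right)} = \frac{d - 568}{d + 2 \left(d + \left(-2 + 4\right)\right)} = \frac{-568 + d}{d + 2 \left(d + 2\right)} = \frac{-568 + d}{d + 2 \left(2 + d\right)} = \frac{-568 + d}{d + \left(4 + 2 d\right)} = \frac{-568 + d}{4 + 3 d}$)
$\frac{N{\left(-501 \right)} + 163792}{X + 275842} = \frac{\frac{-568 - 501}{4 + 3 \left(-501\right)} + 163792}{50697 + 275842} = \frac{\frac{1}{4 - 1503} \left(-1069\right) + 163792}{326539} = \left(\frac{1}{-1499} \left(-1069\right) + 163792\right) \frac{1}{326539} = \left(\left(- \frac{1}{1499}\right) \left(-1069\right) + 163792\right) \frac{1}{326539} = \left(\frac{1069}{1499} + 163792\right) \frac{1}{326539} = \frac{245525277}{1499} \cdot \frac{1}{326539} = \frac{245525277}{489481961}$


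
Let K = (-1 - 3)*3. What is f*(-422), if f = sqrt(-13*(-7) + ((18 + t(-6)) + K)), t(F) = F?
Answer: -422*sqrt(91) ≈ -4025.6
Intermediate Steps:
K = -12 (K = -4*3 = -12)
f = sqrt(91) (f = sqrt(-13*(-7) + ((18 - 6) - 12)) = sqrt(91 + (12 - 12)) = sqrt(91 + 0) = sqrt(91) ≈ 9.5394)
f*(-422) = sqrt(91)*(-422) = -422*sqrt(91)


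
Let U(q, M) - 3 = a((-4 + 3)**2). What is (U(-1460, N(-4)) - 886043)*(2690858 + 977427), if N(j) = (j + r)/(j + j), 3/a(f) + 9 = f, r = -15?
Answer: -26001988936055/8 ≈ -3.2503e+12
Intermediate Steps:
a(f) = 3/(-9 + f)
N(j) = (-15 + j)/(2*j) (N(j) = (j - 15)/(j + j) = (-15 + j)/((2*j)) = (-15 + j)*(1/(2*j)) = (-15 + j)/(2*j))
U(q, M) = 21/8 (U(q, M) = 3 + 3/(-9 + (-4 + 3)**2) = 3 + 3/(-9 + (-1)**2) = 3 + 3/(-9 + 1) = 3 + 3/(-8) = 3 + 3*(-1/8) = 3 - 3/8 = 21/8)
(U(-1460, N(-4)) - 886043)*(2690858 + 977427) = (21/8 - 886043)*(2690858 + 977427) = -7088323/8*3668285 = -26001988936055/8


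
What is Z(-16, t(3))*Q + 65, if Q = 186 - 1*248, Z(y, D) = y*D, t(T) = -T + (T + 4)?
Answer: 4033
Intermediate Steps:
t(T) = 4 (t(T) = -T + (4 + T) = 4)
Z(y, D) = D*y
Q = -62 (Q = 186 - 248 = -62)
Z(-16, t(3))*Q + 65 = (4*(-16))*(-62) + 65 = -64*(-62) + 65 = 3968 + 65 = 4033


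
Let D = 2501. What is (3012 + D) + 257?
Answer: 5770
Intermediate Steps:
(3012 + D) + 257 = (3012 + 2501) + 257 = 5513 + 257 = 5770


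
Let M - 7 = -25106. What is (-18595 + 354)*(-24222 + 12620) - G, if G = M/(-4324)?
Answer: 915097097469/4324 ≈ 2.1163e+8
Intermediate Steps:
M = -25099 (M = 7 - 25106 = -25099)
G = 25099/4324 (G = -25099/(-4324) = -25099*(-1/4324) = 25099/4324 ≈ 5.8046)
(-18595 + 354)*(-24222 + 12620) - G = (-18595 + 354)*(-24222 + 12620) - 1*25099/4324 = -18241*(-11602) - 25099/4324 = 211632082 - 25099/4324 = 915097097469/4324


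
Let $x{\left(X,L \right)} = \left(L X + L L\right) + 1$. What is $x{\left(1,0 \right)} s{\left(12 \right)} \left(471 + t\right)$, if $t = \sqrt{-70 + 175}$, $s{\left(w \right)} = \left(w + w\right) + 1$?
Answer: $11775 + 25 \sqrt{105} \approx 12031.0$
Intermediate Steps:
$s{\left(w \right)} = 1 + 2 w$ ($s{\left(w \right)} = 2 w + 1 = 1 + 2 w$)
$x{\left(X,L \right)} = 1 + L^{2} + L X$ ($x{\left(X,L \right)} = \left(L X + L^{2}\right) + 1 = \left(L^{2} + L X\right) + 1 = 1 + L^{2} + L X$)
$t = \sqrt{105} \approx 10.247$
$x{\left(1,0 \right)} s{\left(12 \right)} \left(471 + t\right) = \left(1 + 0^{2} + 0 \cdot 1\right) \left(1 + 2 \cdot 12\right) \left(471 + \sqrt{105}\right) = \left(1 + 0 + 0\right) \left(1 + 24\right) \left(471 + \sqrt{105}\right) = 1 \cdot 25 \left(471 + \sqrt{105}\right) = 25 \left(471 + \sqrt{105}\right) = 11775 + 25 \sqrt{105}$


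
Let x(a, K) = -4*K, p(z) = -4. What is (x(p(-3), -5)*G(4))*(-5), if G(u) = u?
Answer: -400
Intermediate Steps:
(x(p(-3), -5)*G(4))*(-5) = (-4*(-5)*4)*(-5) = (20*4)*(-5) = 80*(-5) = -400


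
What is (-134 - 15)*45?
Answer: -6705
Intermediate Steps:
(-134 - 15)*45 = -149*45 = -6705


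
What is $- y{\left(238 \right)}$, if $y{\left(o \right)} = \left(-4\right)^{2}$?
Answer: $-16$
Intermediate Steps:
$y{\left(o \right)} = 16$
$- y{\left(238 \right)} = \left(-1\right) 16 = -16$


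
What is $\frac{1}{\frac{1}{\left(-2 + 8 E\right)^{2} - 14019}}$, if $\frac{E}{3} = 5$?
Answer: $-95$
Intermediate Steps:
$E = 15$ ($E = 3 \cdot 5 = 15$)
$\frac{1}{\frac{1}{\left(-2 + 8 E\right)^{2} - 14019}} = \frac{1}{\frac{1}{\left(-2 + 8 \cdot 15\right)^{2} - 14019}} = \frac{1}{\frac{1}{\left(-2 + 120\right)^{2} - 14019}} = \frac{1}{\frac{1}{118^{2} - 14019}} = \frac{1}{\frac{1}{13924 - 14019}} = \frac{1}{\frac{1}{-95}} = \frac{1}{- \frac{1}{95}} = -95$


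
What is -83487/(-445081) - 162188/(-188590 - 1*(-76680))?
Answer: 40764913699/24904507355 ≈ 1.6368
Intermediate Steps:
-83487/(-445081) - 162188/(-188590 - 1*(-76680)) = -83487*(-1/445081) - 162188/(-188590 + 76680) = 83487/445081 - 162188/(-111910) = 83487/445081 - 162188*(-1/111910) = 83487/445081 + 81094/55955 = 40764913699/24904507355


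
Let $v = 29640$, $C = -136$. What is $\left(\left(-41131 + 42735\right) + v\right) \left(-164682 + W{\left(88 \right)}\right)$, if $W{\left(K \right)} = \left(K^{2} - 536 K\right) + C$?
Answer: $-6381337048$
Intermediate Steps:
$W{\left(K \right)} = -136 + K^{2} - 536 K$ ($W{\left(K \right)} = \left(K^{2} - 536 K\right) - 136 = -136 + K^{2} - 536 K$)
$\left(\left(-41131 + 42735\right) + v\right) \left(-164682 + W{\left(88 \right)}\right) = \left(\left(-41131 + 42735\right) + 29640\right) \left(-164682 - \left(47304 - 7744\right)\right) = \left(1604 + 29640\right) \left(-164682 - 39560\right) = 31244 \left(-164682 - 39560\right) = 31244 \left(-204242\right) = -6381337048$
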